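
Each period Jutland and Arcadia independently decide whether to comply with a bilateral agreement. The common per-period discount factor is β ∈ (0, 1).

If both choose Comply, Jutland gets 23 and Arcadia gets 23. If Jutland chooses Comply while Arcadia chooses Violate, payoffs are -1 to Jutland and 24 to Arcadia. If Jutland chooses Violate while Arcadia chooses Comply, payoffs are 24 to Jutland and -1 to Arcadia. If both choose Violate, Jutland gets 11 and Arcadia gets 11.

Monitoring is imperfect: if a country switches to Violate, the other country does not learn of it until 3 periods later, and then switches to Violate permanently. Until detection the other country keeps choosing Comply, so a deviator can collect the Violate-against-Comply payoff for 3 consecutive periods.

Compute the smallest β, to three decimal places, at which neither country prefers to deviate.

Deviating for the 3 undetected periods gains 24−23 = 1 per period over cooperation, then loses 23−11 = 12 per period forever once punishment starts.
Gain: 1(1 + β + … + β^2); loss: 12·β^3/(1−β).
No profitable deviation ⇔ 1(1−β^3) ≤ 12·β^3, i.e. β^3 ≥ 1/(1+12) = 1/13.
Hence β ≥ (1/13)^(1/3) ≈ 0.425.

0.425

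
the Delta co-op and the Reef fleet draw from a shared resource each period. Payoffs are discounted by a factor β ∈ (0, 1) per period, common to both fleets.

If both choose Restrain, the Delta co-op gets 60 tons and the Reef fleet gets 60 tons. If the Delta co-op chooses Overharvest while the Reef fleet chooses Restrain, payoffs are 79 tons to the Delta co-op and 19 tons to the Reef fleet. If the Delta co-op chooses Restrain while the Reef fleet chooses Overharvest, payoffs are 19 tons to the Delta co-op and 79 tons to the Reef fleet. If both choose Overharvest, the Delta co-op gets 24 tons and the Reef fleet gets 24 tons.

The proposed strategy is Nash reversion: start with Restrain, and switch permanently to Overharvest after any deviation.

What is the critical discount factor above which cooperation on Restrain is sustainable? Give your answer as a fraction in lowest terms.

One-period gain from deviating is 79 − 60 = 19. The loss is 60 − 24 = 36 in every subsequent period, with present value 36·β/(1−β).
Deviation is unprofitable when 36·β/(1−β) ≥ 19, i.e. β/(1−β) ≥ 19/36.
Equivalently β ≥ 19/(19+36) = 19/55.

19/55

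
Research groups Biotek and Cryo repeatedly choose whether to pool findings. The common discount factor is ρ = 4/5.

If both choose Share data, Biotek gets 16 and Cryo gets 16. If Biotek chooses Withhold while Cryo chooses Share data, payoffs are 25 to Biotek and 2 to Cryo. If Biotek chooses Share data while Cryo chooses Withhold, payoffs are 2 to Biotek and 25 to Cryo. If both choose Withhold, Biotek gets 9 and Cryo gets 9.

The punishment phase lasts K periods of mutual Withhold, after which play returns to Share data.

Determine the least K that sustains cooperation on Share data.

2

Need Σ_{k=1}^{K} ρ^k ≥ (25−16)/(16−9) = 1.2857 at ρ = 4/5.
At K = 1 the sum is 0.8000 < 1.2857; at K = 2 it is 1.4400 ≥ 1.2857.
So the minimum punishment length is K = 2.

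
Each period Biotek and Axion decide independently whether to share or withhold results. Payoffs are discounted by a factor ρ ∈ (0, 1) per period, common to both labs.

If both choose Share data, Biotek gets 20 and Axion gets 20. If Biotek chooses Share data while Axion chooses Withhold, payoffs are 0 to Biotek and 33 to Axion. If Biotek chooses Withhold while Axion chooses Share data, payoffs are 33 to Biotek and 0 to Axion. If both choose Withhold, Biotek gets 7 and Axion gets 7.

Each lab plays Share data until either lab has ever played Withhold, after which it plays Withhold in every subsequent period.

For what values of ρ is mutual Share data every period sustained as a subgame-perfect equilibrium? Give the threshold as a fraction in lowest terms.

Under grim trigger the critical discount factor is (T−C)/(T−P) with T = 33, C = 20, P = 7.
ρ* = (33−20)/(33−7) = 13/26 = 1/2.

1/2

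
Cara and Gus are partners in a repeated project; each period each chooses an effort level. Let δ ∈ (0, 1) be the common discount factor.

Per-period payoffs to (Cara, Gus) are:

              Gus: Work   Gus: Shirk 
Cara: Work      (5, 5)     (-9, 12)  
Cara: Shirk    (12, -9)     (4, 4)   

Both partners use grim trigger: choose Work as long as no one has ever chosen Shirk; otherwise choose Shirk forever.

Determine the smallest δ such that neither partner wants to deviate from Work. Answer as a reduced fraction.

7/8

5/(1−δ) ≥ 12 + 4δ/(1−δ)
5 ≥ 12 − 8δ
δ ≥ 7/8.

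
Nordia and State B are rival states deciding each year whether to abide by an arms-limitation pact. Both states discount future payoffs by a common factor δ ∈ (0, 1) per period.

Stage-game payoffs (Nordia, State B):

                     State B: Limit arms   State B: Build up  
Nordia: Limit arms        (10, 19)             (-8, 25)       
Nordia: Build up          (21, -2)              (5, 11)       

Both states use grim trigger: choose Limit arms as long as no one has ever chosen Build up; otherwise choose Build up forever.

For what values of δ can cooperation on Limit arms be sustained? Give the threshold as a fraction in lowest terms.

11/16

Nordia's threshold: (21−10)/(21−5) = 11/16.
State B's threshold: (25−19)/(25−11) = 3/7.
11/16 > 3/7, so Nordia binds and δ* = 11/16.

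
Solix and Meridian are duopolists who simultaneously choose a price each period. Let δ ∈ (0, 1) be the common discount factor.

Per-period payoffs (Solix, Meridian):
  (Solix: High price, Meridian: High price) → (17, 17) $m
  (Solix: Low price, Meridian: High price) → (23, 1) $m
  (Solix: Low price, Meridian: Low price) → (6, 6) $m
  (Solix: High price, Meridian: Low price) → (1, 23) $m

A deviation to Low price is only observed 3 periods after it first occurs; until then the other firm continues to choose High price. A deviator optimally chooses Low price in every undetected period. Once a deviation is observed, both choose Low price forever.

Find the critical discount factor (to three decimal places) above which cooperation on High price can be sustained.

A deviator earns 23 for 3 periods, then 6 forever; cooperating earns 17 forever. Multiplying the IC by (1−δ):
17 ≥ 23(1−δ^3) + 6δ^3, so 17·δ^3 ≥ 6 and δ^3 ≥ 6/17.
δ ≥ (6/17)^(1/3) ≈ 0.707.

0.707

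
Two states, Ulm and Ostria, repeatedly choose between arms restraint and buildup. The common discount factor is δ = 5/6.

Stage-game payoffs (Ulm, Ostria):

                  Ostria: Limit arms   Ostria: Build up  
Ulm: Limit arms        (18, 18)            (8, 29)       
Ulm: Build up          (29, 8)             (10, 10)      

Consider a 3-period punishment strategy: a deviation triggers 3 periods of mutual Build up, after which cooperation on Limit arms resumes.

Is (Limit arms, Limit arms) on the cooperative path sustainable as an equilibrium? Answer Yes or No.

Yes

Comparing payoff streams over the 4 periods until play realigns: cooperate → 18(1+δ+…+δ^3); deviate → 29 + 10(δ+…+δ^3).
Cooperation is sustained iff (18−10)(δ+…+δ^3) ≥ 29−18.
δ+…+δ^3 = 5/6·(1−(5/6)^3)/(1−5/6) = 2.1065, and (29−18)/(18−10) = 1.3750.
2.1065 ≥ 1.3750, so cooperation is sustainable.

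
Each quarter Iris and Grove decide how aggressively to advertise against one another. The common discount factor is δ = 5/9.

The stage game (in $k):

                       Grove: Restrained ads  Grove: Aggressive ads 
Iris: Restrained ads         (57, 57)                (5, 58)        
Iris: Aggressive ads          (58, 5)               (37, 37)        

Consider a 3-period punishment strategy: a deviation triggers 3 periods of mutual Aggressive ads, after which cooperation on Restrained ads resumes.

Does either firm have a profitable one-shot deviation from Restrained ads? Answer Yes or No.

IC: δ+…+δ^3 ≥ (58−57)/(57−37) = 1/20.
At δ = 5/9: partial sum = 1.0357 ≥ 0.0500. Cooperation sustainable.

No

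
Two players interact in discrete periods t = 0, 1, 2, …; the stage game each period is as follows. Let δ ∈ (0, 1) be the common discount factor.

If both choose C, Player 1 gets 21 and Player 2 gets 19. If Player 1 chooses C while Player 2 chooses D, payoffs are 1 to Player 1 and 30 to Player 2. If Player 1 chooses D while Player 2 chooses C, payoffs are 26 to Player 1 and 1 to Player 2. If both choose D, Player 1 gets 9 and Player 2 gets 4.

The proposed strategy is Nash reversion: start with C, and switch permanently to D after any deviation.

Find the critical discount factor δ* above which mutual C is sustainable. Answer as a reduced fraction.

Player 1's threshold: (26−21)/(26−9) = 5/17.
Player 2's threshold: (30−19)/(30−4) = 11/26.
5/17 < 11/26, so Player 2 binds and δ* = 11/26.

11/26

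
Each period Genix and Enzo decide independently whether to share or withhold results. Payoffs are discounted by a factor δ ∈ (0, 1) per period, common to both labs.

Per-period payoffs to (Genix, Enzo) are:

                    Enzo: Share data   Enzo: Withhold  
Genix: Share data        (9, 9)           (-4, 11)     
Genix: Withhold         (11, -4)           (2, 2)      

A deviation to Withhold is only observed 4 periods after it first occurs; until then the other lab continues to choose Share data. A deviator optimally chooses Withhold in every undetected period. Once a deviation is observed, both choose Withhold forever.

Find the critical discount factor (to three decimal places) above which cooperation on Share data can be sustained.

A deviator earns 11 for 4 periods, then 2 forever; cooperating earns 9 forever. Multiplying the IC by (1−δ):
9 ≥ 11(1−δ^4) + 2δ^4, so 9·δ^4 ≥ 2 and δ^4 ≥ 2/9.
δ ≥ (2/9)^(1/4) ≈ 0.687.

0.687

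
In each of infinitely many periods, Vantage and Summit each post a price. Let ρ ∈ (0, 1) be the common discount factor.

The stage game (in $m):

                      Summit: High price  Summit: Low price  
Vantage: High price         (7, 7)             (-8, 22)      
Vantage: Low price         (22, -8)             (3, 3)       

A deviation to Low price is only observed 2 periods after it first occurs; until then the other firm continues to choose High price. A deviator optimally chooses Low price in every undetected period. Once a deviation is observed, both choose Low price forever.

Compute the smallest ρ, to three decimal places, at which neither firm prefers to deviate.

The best deviation is to choose Low price for all 2 undetected periods, earning 22 each, then 3 forever once detected.
Deviation value: 22(1−ρ^2)/(1−ρ) + 3ρ^2/(1−ρ); cooperation value: 7/(1−ρ).
IC: 7 ≥ 22(1−ρ^2) + 3ρ^2 = 22 − 19ρ^2.
So ρ^2 ≥ 15/19, giving ρ ≥ (15/19)^(1/2) ≈ 0.889.

0.889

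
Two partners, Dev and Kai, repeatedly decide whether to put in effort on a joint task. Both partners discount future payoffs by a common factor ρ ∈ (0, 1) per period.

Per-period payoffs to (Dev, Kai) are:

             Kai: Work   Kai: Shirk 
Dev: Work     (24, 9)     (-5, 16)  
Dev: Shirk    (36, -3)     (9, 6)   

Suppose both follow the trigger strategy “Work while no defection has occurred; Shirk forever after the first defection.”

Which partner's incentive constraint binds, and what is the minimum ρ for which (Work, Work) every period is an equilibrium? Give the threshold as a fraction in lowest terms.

Kai; ρ ≥ 7/10

Dev's threshold: (36−24)/(36−9) = 4/9.
Kai's threshold: (16−9)/(16−6) = 7/10.
4/9 < 7/10, so Kai binds and ρ* = 7/10.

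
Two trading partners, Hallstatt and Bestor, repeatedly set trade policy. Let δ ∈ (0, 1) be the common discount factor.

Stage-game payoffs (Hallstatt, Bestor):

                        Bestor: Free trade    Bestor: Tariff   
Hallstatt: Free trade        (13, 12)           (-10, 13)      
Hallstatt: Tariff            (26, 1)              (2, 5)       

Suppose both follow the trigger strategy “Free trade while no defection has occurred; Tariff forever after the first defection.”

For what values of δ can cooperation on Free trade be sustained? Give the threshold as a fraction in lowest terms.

13/24

For Hallstatt: deviation gain 26−13 = 13, per-period punishment loss 13−2 = 11. IC gives δ ≥ 13/24.
For Bestor: gain 1, loss 7 per period, so δ ≥ 1/8.
The tighter constraint is Hallstatt's, so cooperation needs δ ≥ 13/24.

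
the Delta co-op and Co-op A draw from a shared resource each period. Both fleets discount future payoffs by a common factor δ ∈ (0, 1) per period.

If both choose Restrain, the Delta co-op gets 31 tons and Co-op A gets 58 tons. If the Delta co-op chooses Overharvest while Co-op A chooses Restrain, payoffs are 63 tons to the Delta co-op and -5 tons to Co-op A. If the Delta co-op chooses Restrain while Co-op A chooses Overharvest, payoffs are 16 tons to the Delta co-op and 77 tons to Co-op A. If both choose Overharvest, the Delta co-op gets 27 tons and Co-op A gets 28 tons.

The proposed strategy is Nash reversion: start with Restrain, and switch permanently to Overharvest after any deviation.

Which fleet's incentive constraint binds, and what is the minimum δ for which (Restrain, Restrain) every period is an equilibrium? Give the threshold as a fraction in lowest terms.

the Delta co-op: cooperation gives 31 each period; deviation gives 63 once then 27 forever.
  31/(1−δ) ≥ 63 + 27δ/(1−δ) ⇒ δ ≥ 32/36 = 8/9.
Co-op A: cooperation gives 58 each period; deviation gives 77 once then 28 forever.
  δ ≥ 19/49.
Both must hold, so the binding constraint is the Delta co-op's: δ ≥ 8/9.

the Delta co-op; δ ≥ 8/9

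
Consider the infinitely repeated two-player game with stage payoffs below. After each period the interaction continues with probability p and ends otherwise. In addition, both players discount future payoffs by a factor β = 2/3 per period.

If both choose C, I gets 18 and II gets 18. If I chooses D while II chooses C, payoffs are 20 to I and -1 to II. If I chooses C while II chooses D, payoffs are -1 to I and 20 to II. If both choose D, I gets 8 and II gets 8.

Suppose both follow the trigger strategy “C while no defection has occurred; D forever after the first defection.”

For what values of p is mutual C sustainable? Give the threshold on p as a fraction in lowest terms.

1/4

Expected continuation weight on next period's payoff is β·p = 2/3·p, which plays the role of the discount factor.
Cooperation requires 2/3·p ≥ (20−18)/(20−8) = 1/6, hence p ≥ 1/4.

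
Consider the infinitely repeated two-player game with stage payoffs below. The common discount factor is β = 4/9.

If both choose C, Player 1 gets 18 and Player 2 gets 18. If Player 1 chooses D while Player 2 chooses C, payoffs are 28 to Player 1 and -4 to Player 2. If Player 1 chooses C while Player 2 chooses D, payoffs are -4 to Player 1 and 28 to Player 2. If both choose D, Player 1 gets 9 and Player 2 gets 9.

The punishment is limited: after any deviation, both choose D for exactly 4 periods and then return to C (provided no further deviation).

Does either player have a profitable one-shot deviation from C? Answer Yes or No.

Yes

IC: β+…+β^4 ≥ (28−18)/(18−9) = 10/9.
At β = 4/9: partial sum = 0.7688 < 1.1111. Cooperation not sustainable.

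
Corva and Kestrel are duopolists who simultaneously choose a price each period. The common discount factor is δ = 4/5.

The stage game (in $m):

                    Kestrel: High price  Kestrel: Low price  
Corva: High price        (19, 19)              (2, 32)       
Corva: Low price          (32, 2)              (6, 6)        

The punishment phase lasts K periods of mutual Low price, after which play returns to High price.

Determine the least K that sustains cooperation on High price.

Need Σ_{k=1}^{K} δ^k ≥ (32−19)/(19−6) = 1.0000 at δ = 4/5.
At K = 1 the sum is 0.8000 < 1.0000; at K = 2 it is 1.4400 ≥ 1.0000.
So the minimum punishment length is K = 2.

2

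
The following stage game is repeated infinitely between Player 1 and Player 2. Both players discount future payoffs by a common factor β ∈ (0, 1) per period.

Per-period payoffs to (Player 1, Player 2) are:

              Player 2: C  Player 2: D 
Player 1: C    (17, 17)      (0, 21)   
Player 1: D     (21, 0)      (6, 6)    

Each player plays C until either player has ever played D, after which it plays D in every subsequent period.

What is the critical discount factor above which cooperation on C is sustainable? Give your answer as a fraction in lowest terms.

4/15

One-period gain from deviating is 21 − 17 = 4. The loss is 17 − 6 = 11 in every subsequent period, with present value 11·β/(1−β).
Deviation is unprofitable when 11·β/(1−β) ≥ 4, i.e. β/(1−β) ≥ 4/11.
Equivalently β ≥ 4/(4+11) = 4/15.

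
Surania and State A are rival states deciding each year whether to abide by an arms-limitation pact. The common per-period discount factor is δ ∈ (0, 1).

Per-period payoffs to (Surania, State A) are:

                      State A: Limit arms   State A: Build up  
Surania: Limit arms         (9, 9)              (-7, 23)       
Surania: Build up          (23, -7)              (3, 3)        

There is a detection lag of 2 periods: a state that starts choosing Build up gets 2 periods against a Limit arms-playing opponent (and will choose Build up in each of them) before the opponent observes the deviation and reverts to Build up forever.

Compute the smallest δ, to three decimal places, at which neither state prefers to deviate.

Deviating for the 2 undetected periods gains 23−9 = 14 per period over cooperation, then loses 9−3 = 6 per period forever once punishment starts.
Gain: 14(1 + δ + … + δ^1); loss: 6·δ^2/(1−δ).
No profitable deviation ⇔ 14(1−δ^2) ≤ 6·δ^2, i.e. δ^2 ≥ 14/(14+6) = 7/10.
Hence δ ≥ (7/10)^(1/2) ≈ 0.837.

0.837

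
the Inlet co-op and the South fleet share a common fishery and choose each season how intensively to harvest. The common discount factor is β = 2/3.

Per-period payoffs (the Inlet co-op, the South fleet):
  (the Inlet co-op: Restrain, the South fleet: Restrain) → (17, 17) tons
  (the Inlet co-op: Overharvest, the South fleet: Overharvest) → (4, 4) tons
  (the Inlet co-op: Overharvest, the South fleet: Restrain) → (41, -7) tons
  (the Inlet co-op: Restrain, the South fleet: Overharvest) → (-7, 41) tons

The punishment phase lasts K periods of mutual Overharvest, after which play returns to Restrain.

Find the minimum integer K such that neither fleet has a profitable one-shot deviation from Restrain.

No profitable deviation requires (17−4)(β+…+β^K) ≥ 41−17, i.e. β+…+β^K ≥ 24/13 ≈ 1.8462.
With β = 2/3, the partial sums are K=1: 0.6667, K=2: 1.1111, …, K=5: 1.7366, K=6: 1.8244, K=7: 1.8829.
K = 7 is the first length at which the sum reaches 1.8462.

7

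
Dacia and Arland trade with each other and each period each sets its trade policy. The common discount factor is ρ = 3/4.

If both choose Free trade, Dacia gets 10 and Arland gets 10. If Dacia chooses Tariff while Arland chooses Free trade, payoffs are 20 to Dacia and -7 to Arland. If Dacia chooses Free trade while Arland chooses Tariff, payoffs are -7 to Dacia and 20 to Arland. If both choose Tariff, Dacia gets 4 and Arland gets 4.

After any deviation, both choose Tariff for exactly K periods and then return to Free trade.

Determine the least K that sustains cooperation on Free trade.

3

No profitable deviation requires (10−4)(ρ+…+ρ^K) ≥ 20−10, i.e. ρ+…+ρ^K ≥ 5/3 ≈ 1.6667.
With ρ = 3/4, the partial sums are K=1: 0.7500, K=2: 1.3125, K=3: 1.7344.
K = 3 is the first length at which the sum reaches 1.6667.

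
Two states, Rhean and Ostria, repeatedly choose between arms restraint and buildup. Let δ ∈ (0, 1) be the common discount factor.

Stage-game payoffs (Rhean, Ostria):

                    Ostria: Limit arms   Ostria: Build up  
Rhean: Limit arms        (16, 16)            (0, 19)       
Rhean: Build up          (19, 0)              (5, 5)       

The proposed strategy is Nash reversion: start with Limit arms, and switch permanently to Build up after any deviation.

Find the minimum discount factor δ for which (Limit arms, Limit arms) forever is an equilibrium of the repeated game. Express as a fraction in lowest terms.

Under grim trigger the critical discount factor is (T−C)/(T−P) with T = 19, C = 16, P = 5.
δ* = (19−16)/(19−5) = 3/14.

3/14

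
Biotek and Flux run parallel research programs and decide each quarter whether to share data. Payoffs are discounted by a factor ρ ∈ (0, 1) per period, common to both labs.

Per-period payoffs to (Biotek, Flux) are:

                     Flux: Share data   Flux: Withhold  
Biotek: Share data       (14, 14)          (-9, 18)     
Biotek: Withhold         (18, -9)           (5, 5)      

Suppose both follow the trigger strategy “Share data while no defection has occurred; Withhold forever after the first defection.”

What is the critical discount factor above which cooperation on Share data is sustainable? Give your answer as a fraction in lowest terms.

Under grim trigger the critical discount factor is (T−C)/(T−P) with T = 18, C = 14, P = 5.
ρ* = (18−14)/(18−5) = 4/13.

4/13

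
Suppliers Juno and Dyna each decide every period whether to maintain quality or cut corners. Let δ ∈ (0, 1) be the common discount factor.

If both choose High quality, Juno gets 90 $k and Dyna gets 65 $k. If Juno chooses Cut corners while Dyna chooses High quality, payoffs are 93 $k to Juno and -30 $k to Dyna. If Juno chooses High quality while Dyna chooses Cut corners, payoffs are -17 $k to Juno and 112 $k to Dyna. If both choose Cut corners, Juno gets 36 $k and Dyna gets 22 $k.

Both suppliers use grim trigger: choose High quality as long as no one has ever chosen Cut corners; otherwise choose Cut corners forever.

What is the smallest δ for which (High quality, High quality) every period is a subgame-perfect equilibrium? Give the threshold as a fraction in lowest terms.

47/90

For Juno: deviation gain 93−90 = 3, per-period punishment loss 90−36 = 54. IC gives δ ≥ 3/57 = 1/19.
For Dyna: gain 47, loss 43 per period, so δ ≥ 47/90.
The tighter constraint is Dyna's, so cooperation needs δ ≥ 47/90.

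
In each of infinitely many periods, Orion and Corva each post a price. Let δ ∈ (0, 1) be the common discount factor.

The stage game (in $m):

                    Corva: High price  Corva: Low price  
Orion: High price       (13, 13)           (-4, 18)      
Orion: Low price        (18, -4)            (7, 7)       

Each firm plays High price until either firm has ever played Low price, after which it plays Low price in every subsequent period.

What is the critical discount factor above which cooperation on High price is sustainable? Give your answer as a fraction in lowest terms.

5/11

13/(1−δ) ≥ 18 + 7δ/(1−δ)
13 ≥ 18 − 11δ
δ ≥ 5/11.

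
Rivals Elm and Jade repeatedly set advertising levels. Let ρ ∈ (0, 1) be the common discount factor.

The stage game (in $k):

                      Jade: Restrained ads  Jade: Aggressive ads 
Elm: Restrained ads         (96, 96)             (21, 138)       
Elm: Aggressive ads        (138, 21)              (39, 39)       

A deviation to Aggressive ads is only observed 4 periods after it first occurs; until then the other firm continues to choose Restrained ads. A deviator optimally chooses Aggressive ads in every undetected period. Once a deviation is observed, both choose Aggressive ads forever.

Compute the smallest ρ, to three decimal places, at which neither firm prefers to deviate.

0.807

Deviating for the 4 undetected periods gains 138−96 = 42 per period over cooperation, then loses 96−39 = 57 per period forever once punishment starts.
Gain: 42(1 + ρ + … + ρ^3); loss: 57·ρ^4/(1−ρ).
No profitable deviation ⇔ 42(1−ρ^4) ≤ 57·ρ^4, i.e. ρ^4 ≥ 42/(42+57) = 14/33.
Hence ρ ≥ (14/33)^(1/4) ≈ 0.807.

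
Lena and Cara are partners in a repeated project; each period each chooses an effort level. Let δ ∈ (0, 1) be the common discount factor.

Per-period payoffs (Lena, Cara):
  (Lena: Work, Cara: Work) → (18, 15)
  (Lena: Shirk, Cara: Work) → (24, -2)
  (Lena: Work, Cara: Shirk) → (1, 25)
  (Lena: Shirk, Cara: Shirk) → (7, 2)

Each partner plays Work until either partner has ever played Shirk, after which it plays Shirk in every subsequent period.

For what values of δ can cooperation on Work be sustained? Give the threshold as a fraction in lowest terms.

10/23

Lena: cooperation gives 18 each period; deviation gives 24 once then 7 forever.
  18/(1−δ) ≥ 24 + 7δ/(1−δ) ⇒ δ ≥ 6/17.
Cara: cooperation gives 15 each period; deviation gives 25 once then 2 forever.
  δ ≥ 10/23.
Both must hold, so the binding constraint is Cara's: δ ≥ 10/23.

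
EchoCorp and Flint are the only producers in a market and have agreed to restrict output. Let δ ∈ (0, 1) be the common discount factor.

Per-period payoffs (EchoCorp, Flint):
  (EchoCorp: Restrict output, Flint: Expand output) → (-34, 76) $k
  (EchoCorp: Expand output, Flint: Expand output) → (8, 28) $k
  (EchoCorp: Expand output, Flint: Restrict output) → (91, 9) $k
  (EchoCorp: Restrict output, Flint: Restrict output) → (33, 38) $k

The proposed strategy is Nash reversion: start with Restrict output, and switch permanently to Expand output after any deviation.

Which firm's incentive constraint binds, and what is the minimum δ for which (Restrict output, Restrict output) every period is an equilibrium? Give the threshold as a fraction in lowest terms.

Flint; δ ≥ 19/24

EchoCorp: cooperation gives 33 each period; deviation gives 91 once then 8 forever.
  33/(1−δ) ≥ 91 + 8δ/(1−δ) ⇒ δ ≥ 58/83.
Flint: cooperation gives 38 each period; deviation gives 76 once then 28 forever.
  δ ≥ 38/48 = 19/24.
Both must hold, so the binding constraint is Flint's: δ ≥ 19/24.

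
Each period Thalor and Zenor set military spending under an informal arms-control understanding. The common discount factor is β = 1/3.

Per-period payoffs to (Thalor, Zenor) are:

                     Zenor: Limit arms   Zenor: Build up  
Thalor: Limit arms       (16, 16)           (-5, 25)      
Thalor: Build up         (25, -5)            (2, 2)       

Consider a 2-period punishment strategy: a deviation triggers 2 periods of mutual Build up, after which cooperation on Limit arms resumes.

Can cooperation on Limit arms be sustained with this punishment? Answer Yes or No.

Comparing payoff streams over the 3 periods until play realigns: cooperate → 16(1+β+…+β^2); deviate → 25 + 2(β+…+β^2).
Cooperation is sustained iff (16−2)(β+…+β^2) ≥ 25−16.
β+…+β^2 = 1/3·(1−(1/3)^2)/(1−1/3) = 0.4444, and (25−16)/(16−2) = 0.6429.
0.4444 < 0.6429, so cooperation is not sustainable.

No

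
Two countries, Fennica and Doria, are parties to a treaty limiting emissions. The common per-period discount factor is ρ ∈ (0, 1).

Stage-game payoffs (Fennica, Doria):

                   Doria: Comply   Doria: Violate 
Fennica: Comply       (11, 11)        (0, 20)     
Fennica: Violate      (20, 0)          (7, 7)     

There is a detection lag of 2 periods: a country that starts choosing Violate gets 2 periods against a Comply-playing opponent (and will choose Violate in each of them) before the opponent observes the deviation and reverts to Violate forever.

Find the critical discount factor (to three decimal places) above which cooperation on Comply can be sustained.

0.832

Deviating for the 2 undetected periods gains 20−11 = 9 per period over cooperation, then loses 11−7 = 4 per period forever once punishment starts.
Gain: 9(1 + ρ + … + ρ^1); loss: 4·ρ^2/(1−ρ).
No profitable deviation ⇔ 9(1−ρ^2) ≤ 4·ρ^2, i.e. ρ^2 ≥ 9/(9+4) = 9/13.
Hence ρ ≥ (9/13)^(1/2) ≈ 0.832.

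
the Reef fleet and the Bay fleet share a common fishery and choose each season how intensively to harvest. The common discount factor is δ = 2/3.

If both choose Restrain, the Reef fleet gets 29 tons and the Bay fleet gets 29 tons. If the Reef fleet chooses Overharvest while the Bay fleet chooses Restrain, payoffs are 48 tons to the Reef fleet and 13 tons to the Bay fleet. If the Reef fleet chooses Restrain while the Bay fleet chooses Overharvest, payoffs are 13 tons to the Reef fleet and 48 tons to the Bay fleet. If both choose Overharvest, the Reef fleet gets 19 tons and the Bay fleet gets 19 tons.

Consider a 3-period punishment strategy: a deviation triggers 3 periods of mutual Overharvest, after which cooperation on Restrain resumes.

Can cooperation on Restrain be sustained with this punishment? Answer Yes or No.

No

A one-shot deviation gives 48 now, then 19 for 3 periods, then back to 29.
Gain from deviating: (48−29) today; loss: (29−19) in each of the next 3 periods.
No-deviation condition: (29−19)(δ+…+δ^3) ≥ 48−29, i.e. δ+…+δ^3 ≥ 19/10.
At δ = 2/3: δ+…+δ^3 = 1.4074 < 1.9000.
So cooperation is not sustainable.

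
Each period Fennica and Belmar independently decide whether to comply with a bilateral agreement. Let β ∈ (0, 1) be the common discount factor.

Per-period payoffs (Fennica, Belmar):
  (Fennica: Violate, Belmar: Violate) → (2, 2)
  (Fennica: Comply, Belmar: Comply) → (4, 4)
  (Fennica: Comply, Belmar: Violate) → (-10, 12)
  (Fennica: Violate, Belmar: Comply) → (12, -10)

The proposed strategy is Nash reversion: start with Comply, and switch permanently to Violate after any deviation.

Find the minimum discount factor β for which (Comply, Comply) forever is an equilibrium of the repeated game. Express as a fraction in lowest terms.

4/(1−β) ≥ 12 + 2β/(1−β)
4 ≥ 12 − 10β
β ≥ 8/10 = 4/5.

4/5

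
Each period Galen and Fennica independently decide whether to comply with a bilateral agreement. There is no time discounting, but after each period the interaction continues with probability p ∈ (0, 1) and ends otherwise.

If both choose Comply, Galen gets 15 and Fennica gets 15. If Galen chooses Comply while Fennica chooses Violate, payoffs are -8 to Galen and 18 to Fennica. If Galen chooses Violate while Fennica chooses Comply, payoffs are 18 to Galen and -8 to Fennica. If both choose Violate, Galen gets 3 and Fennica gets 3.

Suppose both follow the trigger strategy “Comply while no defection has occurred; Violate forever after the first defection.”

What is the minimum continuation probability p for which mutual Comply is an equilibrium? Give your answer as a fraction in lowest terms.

1/5

With no time discounting, the continuation probability p plays the role of the discount factor.
Grim-trigger IC: 15/(1−p) ≥ 18 + 3p/(1−p) ⇒ p ≥ (18−15)/(18−3) = 1/5.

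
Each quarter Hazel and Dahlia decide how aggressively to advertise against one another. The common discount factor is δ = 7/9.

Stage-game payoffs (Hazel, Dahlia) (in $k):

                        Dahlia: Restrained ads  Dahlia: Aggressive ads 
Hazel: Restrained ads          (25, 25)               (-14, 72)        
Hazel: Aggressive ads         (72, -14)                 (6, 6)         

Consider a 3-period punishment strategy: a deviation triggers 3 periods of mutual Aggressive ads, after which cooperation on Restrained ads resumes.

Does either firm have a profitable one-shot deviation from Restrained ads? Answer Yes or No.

Yes

Comparing payoff streams over the 4 periods until play realigns: cooperate → 25(1+δ+…+δ^3); deviate → 72 + 6(δ+…+δ^3).
Cooperation is sustained iff (25−6)(δ+…+δ^3) ≥ 72−25.
δ+…+δ^3 = 7/9·(1−(7/9)^3)/(1−7/9) = 1.8532, and (72−25)/(25−6) = 2.4737.
1.8532 < 2.4737, so cooperation is not sustainable.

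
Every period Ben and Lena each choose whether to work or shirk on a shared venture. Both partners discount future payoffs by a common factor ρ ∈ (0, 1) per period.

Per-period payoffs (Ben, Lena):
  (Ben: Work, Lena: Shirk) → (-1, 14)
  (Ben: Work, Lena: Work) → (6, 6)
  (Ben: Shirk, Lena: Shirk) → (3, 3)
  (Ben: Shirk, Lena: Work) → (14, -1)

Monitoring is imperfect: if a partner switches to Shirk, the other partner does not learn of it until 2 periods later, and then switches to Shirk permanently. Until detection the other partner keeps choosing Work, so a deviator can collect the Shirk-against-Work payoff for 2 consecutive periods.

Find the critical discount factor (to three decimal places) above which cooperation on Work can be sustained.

A deviator earns 14 for 2 periods, then 3 forever; cooperating earns 6 forever. Multiplying the IC by (1−ρ):
6 ≥ 14(1−ρ^2) + 3ρ^2, so 11·ρ^2 ≥ 8 and ρ^2 ≥ 8/11.
ρ ≥ (8/11)^(1/2) ≈ 0.853.

0.853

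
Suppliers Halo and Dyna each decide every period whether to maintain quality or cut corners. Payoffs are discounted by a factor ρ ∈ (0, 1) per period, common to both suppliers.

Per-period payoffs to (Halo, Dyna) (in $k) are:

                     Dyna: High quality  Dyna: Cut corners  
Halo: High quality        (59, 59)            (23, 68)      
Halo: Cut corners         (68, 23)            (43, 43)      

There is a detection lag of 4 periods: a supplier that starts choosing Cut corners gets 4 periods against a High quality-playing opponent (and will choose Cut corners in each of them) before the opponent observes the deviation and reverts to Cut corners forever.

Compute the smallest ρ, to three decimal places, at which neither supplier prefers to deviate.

0.775

The best deviation is to choose Cut corners for all 4 undetected periods, earning 68 each, then 43 forever once detected.
Deviation value: 68(1−ρ^4)/(1−ρ) + 43ρ^4/(1−ρ); cooperation value: 59/(1−ρ).
IC: 59 ≥ 68(1−ρ^4) + 43ρ^4 = 68 − 25ρ^4.
So ρ^4 ≥ 9/25, giving ρ ≥ (9/25)^(1/4) ≈ 0.775.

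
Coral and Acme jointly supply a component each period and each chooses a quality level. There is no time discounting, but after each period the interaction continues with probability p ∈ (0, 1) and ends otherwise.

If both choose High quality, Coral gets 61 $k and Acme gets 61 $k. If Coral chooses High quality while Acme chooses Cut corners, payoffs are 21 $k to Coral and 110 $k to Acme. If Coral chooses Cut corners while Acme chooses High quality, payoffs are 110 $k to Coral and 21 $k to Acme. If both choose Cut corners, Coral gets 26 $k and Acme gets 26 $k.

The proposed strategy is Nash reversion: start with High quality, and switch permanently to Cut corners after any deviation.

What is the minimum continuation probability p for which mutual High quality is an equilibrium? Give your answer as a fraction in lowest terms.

7/12

With no time discounting, the continuation probability p plays the role of the discount factor.
Grim-trigger IC: 61/(1−p) ≥ 110 + 26p/(1−p) ⇒ p ≥ (110−61)/(110−26) = 7/12.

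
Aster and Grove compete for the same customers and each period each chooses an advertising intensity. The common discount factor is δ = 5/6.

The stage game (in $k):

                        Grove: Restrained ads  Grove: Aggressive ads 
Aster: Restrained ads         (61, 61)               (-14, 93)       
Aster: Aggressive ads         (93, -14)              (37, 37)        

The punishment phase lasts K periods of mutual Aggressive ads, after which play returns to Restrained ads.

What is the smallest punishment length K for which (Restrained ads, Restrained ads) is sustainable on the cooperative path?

2

Need Σ_{k=1}^{K} δ^k ≥ (93−61)/(61−37) = 1.3333 at δ = 5/6.
At K = 1 the sum is 0.8333 < 1.3333; at K = 2 it is 1.5278 ≥ 1.3333.
So the minimum punishment length is K = 2.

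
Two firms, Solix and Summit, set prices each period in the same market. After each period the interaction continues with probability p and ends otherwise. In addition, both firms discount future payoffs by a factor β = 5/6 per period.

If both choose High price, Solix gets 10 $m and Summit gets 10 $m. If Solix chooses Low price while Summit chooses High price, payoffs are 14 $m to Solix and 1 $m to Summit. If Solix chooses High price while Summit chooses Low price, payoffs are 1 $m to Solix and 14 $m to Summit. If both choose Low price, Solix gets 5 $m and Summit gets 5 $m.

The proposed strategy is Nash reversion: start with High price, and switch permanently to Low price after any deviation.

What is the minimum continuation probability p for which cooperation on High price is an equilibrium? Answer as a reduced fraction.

With continuation probability p and discount β, the effective per-period discount factor is βp.
Grim-trigger IC: βp ≥ (14−10)/(14−5) = 4/9.
So p ≥ (4/9)/(5/6) = 8/15.

8/15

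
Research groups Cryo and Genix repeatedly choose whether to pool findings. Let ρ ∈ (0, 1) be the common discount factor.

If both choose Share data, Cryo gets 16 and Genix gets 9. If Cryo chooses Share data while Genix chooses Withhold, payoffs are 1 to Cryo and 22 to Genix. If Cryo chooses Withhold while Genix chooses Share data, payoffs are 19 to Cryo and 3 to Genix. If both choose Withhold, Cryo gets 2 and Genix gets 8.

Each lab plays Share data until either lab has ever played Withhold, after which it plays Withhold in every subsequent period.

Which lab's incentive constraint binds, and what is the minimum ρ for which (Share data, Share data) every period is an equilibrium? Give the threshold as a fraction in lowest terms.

Genix; ρ ≥ 13/14

Cryo's threshold: (19−16)/(19−2) = 3/17.
Genix's threshold: (22−9)/(22−8) = 13/14.
3/17 < 13/14, so Genix binds and ρ* = 13/14.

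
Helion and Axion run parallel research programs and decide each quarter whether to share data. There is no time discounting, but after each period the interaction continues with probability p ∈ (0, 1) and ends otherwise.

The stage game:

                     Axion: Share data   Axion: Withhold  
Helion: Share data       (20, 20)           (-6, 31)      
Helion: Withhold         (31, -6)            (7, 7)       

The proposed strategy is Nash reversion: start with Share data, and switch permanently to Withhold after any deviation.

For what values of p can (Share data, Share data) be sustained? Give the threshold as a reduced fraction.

With no time discounting, the continuation probability p plays the role of the discount factor.
Grim-trigger IC: 20/(1−p) ≥ 31 + 7p/(1−p) ⇒ p ≥ (31−20)/(31−7) = 11/24.

11/24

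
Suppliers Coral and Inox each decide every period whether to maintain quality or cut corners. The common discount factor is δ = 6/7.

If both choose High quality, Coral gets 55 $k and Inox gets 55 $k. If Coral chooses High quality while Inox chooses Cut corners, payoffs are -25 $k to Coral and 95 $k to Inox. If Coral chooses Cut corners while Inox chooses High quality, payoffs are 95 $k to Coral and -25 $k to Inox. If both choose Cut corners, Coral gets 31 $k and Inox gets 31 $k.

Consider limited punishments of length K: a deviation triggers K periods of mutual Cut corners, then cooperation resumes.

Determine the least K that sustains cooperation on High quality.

3

IC: δ(1−δ^K)/(1−δ) ≥ (95−55)/(55−31) = 5/3.
With δ = 6/7: need 1 − δ^K ≥ 5/3·(1−6/7)/(6/7), i.e. δ^K ≤ 0.7222.
Since (6/7)^2 = 0.7347 and (6/7)^3 = 0.6297, the smallest such K is 3.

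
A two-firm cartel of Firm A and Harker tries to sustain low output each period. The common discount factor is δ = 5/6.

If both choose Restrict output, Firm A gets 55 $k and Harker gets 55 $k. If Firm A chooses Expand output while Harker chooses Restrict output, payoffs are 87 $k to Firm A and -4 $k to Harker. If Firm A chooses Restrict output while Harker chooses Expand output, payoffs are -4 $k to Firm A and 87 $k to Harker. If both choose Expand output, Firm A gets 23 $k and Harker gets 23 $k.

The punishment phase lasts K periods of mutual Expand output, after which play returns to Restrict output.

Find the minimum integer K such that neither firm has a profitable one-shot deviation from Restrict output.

2

No profitable deviation requires (55−23)(δ+…+δ^K) ≥ 87−55, i.e. δ+…+δ^K ≥ 1 ≈ 1.0000.
With δ = 5/6, the partial sums are K=1: 0.8333, K=2: 1.5278.
K = 2 is the first length at which the sum reaches 1.0000.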